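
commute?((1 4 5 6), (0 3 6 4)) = no:(1 4 5 6)*(0 3 6 4) = (0 3 6 1)(4 5), (0 3 6 4)*(1 4 5 6) = (0 3 1 4)(5 6)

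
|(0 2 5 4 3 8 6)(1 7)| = 14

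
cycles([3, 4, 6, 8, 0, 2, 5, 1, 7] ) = (0 3 8 7 1 4)(2 6 5)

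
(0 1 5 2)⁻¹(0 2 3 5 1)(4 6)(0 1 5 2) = (0 3 2 5 1)(4 6)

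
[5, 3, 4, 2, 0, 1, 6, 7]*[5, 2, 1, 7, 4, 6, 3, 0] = [6, 7, 4, 1, 5, 2, 3, 0]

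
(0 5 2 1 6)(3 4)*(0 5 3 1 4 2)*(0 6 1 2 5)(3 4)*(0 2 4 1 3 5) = (0 1 3)(2 5 6)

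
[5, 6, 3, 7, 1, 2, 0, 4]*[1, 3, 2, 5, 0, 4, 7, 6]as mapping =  [0→4, 1→7, 2→5, 3→6, 4→3, 5→2, 6→1, 7→0]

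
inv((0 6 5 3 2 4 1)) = (0 1 4 2 3 5 6)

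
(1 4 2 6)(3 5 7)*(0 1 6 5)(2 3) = (0 1 4 3)(2 5 7)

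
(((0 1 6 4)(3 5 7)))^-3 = (0 1 6 4)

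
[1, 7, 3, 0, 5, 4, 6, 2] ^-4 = [1, 7, 3, 0, 4, 5, 6, 2] 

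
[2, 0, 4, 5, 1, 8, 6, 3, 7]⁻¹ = [1, 4, 0, 7, 2, 3, 6, 8, 5]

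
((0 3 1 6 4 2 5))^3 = (0 6 5 1 2 3 4)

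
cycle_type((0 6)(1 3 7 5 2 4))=2.6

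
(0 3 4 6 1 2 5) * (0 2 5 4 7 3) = (1 5 2 4 6)(3 7)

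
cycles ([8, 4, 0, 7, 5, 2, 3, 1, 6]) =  (0 8 6 3 7 1 4 5 2)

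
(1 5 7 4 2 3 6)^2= (1 7 2 6 5 4 3)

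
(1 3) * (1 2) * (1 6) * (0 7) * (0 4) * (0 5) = (0 7 4 5)(1 3 2 6)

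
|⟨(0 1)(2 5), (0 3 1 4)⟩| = 8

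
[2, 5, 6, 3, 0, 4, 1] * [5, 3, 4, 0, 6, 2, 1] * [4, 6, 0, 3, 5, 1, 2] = [5, 0, 6, 4, 1, 2, 3]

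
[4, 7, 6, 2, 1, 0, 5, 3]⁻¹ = [5, 4, 3, 7, 0, 6, 2, 1]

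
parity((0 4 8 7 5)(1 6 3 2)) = odd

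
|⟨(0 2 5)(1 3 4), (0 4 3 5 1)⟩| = 60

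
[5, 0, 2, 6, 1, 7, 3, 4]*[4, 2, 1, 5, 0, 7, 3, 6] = [7, 4, 1, 3, 2, 6, 5, 0]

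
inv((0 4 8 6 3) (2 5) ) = (0 3 6 8 4) (2 5) 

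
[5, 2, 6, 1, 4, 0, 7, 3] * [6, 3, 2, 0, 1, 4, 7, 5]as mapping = [0→4, 1→2, 2→7, 3→3, 4→1, 5→6, 6→5, 7→0]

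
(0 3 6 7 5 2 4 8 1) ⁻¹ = (0 1 8 4 2 5 7 6 3) 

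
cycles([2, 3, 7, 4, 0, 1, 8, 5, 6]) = (0 2 7 5 1 3 4)(6 8)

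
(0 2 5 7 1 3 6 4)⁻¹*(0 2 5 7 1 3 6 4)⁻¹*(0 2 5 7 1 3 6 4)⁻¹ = (0 3 5 4 1 2 6 7)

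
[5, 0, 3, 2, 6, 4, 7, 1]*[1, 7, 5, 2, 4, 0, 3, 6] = [0, 1, 2, 5, 3, 4, 6, 7]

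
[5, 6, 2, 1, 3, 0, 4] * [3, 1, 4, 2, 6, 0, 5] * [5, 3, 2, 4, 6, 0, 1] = [5, 0, 6, 3, 2, 4, 1]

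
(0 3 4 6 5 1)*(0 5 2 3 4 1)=(0 4 6 2 3 1 5)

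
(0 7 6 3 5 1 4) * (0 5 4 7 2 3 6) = (0 2 3 4 5 1 7)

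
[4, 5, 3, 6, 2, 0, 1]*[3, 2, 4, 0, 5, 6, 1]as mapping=[0→5, 1→6, 2→0, 3→1, 4→4, 5→3, 6→2]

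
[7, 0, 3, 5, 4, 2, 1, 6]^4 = [0, 1, 3, 5, 4, 2, 6, 7]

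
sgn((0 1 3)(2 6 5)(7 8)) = -1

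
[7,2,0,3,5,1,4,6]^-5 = [6,0,7,3,1,2,5,4]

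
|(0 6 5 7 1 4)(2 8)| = 6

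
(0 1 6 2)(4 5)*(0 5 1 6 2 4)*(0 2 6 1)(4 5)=(0 1 6 5 2 4)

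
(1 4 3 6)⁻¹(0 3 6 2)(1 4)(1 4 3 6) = (0 6 1 2)(3 4)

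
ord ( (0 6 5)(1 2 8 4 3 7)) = 6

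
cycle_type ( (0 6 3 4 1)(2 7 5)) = 3.5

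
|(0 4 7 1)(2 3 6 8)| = 4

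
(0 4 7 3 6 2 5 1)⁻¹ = (0 1 5 2 6 3 7 4)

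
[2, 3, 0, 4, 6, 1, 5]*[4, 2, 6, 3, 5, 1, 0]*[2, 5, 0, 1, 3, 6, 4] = [4, 1, 3, 6, 2, 0, 5]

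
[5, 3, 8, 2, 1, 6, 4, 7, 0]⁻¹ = [8, 4, 3, 1, 6, 0, 5, 7, 2]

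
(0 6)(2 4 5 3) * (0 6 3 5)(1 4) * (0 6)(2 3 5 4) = (0 5 4 6)(1 2)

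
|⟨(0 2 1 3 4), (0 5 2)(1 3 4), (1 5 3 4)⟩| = 720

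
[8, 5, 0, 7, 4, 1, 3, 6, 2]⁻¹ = [2, 5, 8, 6, 4, 1, 7, 3, 0]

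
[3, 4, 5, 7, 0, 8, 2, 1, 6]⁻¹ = [4, 7, 6, 0, 1, 2, 8, 3, 5]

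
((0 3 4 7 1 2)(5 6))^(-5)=(0 3 4 7 1 2)(5 6)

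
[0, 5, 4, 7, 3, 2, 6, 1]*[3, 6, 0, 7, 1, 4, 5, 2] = [3, 4, 1, 2, 7, 0, 5, 6]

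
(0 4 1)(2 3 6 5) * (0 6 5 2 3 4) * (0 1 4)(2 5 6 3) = (0 1 3 6 5 2)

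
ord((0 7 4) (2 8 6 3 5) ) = 15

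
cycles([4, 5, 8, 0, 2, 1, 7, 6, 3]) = (0 4 2 8 3)(1 5)(6 7)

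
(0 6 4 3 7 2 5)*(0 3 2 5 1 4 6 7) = (0 7 5 3)(1 4 2)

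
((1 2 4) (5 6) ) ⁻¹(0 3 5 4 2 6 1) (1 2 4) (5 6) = (0 3 6 1 4 5 2) 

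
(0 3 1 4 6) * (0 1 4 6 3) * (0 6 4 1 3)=(0 6 3 1 4)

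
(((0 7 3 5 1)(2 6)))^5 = (2 6)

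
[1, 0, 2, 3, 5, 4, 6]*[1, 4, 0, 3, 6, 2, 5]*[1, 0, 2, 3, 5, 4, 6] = [5, 0, 1, 3, 2, 6, 4]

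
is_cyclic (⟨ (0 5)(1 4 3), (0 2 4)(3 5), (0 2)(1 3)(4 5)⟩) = no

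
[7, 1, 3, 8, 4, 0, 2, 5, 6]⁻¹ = [5, 1, 6, 2, 4, 7, 8, 0, 3]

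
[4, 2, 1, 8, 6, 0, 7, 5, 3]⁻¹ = [5, 2, 1, 8, 0, 7, 4, 6, 3]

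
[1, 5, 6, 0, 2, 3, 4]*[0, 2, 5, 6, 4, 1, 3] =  [2, 1, 3, 0, 5, 6, 4]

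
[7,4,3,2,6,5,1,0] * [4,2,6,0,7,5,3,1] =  [1,7,0,6,3,5,2,4]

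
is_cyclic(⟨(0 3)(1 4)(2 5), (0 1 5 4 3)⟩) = no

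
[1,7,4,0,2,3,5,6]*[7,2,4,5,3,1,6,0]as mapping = [0→2,1→0,2→3,3→7,4→4,5→5,6→1,7→6]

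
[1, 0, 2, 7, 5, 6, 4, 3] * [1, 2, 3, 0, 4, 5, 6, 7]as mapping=[0→2, 1→1, 2→3, 3→7, 4→5, 5→6, 6→4, 7→0]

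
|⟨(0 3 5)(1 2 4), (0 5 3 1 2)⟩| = 60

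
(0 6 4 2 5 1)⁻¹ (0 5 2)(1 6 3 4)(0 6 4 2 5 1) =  (0 4 3 2)(1 5 6)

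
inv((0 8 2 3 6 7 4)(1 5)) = (0 4 7 6 3 2 8)(1 5)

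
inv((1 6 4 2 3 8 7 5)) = (1 5 7 8 3 2 4 6)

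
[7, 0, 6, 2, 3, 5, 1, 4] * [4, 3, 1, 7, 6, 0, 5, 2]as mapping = [0→2, 1→4, 2→5, 3→1, 4→7, 5→0, 6→3, 7→6]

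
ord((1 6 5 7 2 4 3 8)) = 8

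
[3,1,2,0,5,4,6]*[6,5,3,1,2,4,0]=[1,5,3,6,4,2,0]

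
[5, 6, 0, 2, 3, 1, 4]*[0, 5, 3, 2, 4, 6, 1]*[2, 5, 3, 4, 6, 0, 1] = [1, 5, 2, 4, 3, 0, 6]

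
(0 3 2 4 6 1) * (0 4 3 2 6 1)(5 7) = (0 2 3 6)(1 4)(5 7)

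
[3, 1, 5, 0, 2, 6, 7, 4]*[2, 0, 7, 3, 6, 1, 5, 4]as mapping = [0→3, 1→0, 2→1, 3→2, 4→7, 5→5, 6→4, 7→6]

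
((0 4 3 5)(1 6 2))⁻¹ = (0 5 3 4)(1 2 6)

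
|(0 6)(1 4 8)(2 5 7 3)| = 12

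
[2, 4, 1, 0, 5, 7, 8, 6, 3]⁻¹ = [3, 2, 0, 8, 1, 4, 7, 5, 6]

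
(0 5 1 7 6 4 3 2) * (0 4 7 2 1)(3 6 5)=(0 3 1 2 4 6 7 5)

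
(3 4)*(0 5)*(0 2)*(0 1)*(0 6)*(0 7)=(0 5 2 1 6 7)(3 4)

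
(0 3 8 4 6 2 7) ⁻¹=(0 7 2 6 4 8 3) 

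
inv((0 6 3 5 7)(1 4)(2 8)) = (0 7 5 3 6)(1 4)(2 8)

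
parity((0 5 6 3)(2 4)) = even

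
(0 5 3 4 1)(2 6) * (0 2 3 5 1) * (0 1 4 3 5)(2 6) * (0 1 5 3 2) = (0 4 5 1 6 3 2)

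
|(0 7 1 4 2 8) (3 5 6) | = 6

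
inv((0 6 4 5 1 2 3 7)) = (0 7 3 2 1 5 4 6)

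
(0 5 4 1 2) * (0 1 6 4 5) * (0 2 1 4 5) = (0 2 4 6 5)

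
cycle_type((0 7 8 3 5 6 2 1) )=8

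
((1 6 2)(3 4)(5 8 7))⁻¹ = (1 2 6)(3 4)(5 7 8)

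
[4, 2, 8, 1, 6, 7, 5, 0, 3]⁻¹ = [7, 3, 1, 8, 0, 6, 4, 5, 2]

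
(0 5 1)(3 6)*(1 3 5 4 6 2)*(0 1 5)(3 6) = (0 4 3 2 5 6)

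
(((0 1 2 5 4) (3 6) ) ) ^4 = (0 4 5 2 1) 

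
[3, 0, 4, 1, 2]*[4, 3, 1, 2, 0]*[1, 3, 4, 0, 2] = [4, 2, 1, 0, 3]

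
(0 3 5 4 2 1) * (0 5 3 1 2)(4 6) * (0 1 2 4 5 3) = (0 2 4 1 3)(5 6)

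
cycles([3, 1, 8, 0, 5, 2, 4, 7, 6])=(0 3)(2 8 6 4 5)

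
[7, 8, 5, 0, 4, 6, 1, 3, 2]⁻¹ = [3, 6, 8, 7, 4, 2, 5, 0, 1]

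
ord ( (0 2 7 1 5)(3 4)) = 10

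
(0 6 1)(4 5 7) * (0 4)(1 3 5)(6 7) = (0 7)(1 4)(3 5 6)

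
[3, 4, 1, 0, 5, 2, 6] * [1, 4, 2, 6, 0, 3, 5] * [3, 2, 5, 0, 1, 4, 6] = [6, 3, 1, 2, 0, 5, 4] 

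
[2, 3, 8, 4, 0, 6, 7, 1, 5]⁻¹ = [4, 7, 0, 1, 3, 8, 5, 6, 2]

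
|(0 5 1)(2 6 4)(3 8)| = 6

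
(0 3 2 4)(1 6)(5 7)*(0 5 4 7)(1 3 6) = (0 6 3 2 7 4 5)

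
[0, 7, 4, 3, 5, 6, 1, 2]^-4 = [0, 2, 5, 3, 6, 1, 7, 4]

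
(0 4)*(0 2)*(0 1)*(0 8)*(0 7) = (0 4 2 1 8 7)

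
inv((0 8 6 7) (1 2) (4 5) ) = (0 7 6 8) (1 2) (4 5) 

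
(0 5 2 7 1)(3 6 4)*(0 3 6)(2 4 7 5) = (0 2 5 4 6 7 1 3)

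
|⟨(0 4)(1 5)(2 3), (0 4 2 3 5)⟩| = 120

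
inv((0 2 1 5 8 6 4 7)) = (0 7 4 6 8 5 1 2)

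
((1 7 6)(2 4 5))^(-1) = (1 6 7)(2 5 4)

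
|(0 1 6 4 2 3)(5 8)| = 6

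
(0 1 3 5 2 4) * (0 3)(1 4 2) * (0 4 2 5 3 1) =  (0 2 5)(1 4)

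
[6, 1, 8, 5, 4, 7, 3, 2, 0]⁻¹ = [8, 1, 7, 6, 4, 3, 0, 5, 2]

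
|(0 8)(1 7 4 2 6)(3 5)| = 10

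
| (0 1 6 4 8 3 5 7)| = 8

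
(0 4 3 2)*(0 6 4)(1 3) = (1 3 2 6 4)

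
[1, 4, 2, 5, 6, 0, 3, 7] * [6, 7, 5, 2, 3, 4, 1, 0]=[7, 3, 5, 4, 1, 6, 2, 0]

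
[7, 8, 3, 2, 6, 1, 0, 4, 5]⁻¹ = [6, 5, 3, 2, 7, 8, 4, 0, 1]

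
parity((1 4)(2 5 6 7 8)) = odd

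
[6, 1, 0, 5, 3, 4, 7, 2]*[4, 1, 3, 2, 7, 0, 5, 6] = [5, 1, 4, 0, 2, 7, 6, 3]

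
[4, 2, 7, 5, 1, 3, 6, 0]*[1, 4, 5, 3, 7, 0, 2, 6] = [7, 5, 6, 0, 4, 3, 2, 1]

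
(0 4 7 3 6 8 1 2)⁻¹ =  (0 2 1 8 6 3 7 4)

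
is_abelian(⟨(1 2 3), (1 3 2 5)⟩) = no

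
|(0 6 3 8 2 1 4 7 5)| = 9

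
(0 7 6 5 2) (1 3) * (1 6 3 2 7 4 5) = (0 4 5 7 3 6 1 2) 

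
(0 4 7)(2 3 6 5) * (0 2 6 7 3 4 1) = (0 1)(2 4 3 7)(5 6)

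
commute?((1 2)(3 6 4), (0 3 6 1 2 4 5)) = no:(1 2)(3 6 4) * (0 3 6 1 2 4 5) = (0 3 1 4 6 5), (0 3 6 1 2 4 5) * (1 2)(3 6 4) = (0 6 2 3 4 5)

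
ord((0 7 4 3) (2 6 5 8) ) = 4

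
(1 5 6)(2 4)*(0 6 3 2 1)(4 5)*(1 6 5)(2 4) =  (0 5 3 4 6)(1 2)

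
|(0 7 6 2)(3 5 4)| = 12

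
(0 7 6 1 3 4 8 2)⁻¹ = (0 2 8 4 3 1 6 7)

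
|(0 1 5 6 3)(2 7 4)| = 15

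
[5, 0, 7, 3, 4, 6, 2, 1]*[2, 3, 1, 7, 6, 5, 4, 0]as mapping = [0→5, 1→2, 2→0, 3→7, 4→6, 5→4, 6→1, 7→3]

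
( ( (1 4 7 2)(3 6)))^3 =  (1 2 7 4)(3 6)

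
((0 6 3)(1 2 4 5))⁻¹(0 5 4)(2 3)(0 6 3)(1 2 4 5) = (0 4)(1 5 6)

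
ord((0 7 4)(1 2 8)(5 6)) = 6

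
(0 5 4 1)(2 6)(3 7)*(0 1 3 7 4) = (0 5)(2 6)(3 4)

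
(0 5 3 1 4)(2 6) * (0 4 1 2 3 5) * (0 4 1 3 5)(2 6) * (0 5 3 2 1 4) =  (1 2)(3 6)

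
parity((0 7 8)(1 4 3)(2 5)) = odd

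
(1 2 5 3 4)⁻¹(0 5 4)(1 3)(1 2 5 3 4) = (0 3 1)(2 4)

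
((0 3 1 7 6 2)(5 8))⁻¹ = (0 2 6 7 1 3)(5 8)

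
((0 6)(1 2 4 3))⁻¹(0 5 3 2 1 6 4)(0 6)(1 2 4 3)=(0 3 6 5 1 4 2)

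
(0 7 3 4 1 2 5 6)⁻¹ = (0 6 5 2 1 4 3 7)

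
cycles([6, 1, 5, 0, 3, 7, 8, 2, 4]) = (0 6 8 4 3)(2 5 7)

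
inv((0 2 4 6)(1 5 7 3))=(0 6 4 2)(1 3 7 5)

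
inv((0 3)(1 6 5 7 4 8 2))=(0 3)(1 2 8 4 7 5 6)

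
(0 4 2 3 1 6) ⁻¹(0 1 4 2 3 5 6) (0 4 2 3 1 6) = (0 4 6 2 3 1 5) 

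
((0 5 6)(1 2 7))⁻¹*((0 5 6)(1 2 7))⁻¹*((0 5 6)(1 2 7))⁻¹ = ()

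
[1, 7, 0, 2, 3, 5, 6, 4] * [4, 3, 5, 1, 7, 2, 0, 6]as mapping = [0→3, 1→6, 2→4, 3→5, 4→1, 5→2, 6→0, 7→7]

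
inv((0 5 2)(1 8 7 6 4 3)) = (0 2 5)(1 3 4 6 7 8)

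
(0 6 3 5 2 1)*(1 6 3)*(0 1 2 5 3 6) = (0 6 2)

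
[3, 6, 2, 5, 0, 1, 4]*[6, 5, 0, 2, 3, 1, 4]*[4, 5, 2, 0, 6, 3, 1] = [2, 6, 4, 5, 1, 3, 0]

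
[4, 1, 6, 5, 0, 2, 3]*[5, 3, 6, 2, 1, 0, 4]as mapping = [0→1, 1→3, 2→4, 3→0, 4→5, 5→6, 6→2]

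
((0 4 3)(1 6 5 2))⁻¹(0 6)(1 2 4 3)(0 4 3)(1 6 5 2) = (0 6 1 3)(4 5)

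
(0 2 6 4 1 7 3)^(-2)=(0 7 4 2 3 1 6)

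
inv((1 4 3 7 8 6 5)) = (1 5 6 8 7 3 4)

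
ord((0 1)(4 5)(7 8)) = 2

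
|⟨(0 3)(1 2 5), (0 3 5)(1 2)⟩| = 120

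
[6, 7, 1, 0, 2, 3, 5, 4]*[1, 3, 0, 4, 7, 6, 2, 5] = [2, 5, 3, 1, 0, 4, 6, 7]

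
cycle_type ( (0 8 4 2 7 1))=6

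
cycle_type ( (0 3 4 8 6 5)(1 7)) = 2.6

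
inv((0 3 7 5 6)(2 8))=(0 6 5 7 3)(2 8)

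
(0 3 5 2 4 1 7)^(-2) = (0 1 2 3 7 4 5)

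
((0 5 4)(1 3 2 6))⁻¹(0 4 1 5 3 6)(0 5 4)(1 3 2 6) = (0 3 4 2 1 5)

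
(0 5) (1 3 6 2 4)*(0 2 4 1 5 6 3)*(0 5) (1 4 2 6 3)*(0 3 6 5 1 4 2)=(0 6) (3 4) 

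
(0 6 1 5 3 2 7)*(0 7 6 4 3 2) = (0 4 3)(1 5 2 6)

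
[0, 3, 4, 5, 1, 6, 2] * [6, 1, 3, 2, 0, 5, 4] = [6, 2, 0, 5, 1, 4, 3]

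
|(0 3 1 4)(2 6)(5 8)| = 4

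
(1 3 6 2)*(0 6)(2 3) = (0 6 3)(1 2)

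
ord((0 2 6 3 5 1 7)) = 7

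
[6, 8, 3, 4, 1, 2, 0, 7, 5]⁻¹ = [6, 4, 5, 2, 3, 8, 0, 7, 1]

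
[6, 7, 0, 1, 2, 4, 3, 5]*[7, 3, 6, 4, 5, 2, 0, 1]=[0, 1, 7, 3, 6, 5, 4, 2]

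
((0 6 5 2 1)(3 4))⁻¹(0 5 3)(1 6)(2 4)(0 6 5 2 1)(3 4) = (0 5)(1 3)(2 4 6)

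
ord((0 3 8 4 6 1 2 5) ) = 8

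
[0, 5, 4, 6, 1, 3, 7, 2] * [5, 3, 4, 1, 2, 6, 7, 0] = [5, 6, 2, 7, 3, 1, 0, 4]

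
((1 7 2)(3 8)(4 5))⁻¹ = (1 2 7)(3 8)(4 5)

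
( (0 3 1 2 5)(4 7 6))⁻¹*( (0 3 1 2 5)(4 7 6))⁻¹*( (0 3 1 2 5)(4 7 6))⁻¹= (0 1 5 3 2)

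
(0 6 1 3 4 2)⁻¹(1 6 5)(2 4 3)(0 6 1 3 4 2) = (0 2 4)(1 5 3)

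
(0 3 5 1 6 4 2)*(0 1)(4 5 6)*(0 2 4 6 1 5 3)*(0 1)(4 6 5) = (0 1 5 2 4 6 3)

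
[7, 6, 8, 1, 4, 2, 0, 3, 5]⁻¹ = [6, 3, 5, 7, 4, 8, 1, 0, 2]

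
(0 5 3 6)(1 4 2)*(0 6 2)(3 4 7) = (0 5 4)(1 7 3 2)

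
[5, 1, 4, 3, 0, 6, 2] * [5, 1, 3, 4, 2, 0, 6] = [0, 1, 2, 4, 5, 6, 3]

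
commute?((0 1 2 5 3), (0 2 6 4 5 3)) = no:(0 1 2 5 3) * (0 2 6 4 5 3) = (0 1 6 4 5)(2 3), (0 2 6 4 5 3) * (0 1 2 5 3) = (0 5)(1 2 6 4 3)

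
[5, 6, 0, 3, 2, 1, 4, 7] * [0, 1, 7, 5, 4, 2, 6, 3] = [2, 6, 0, 5, 7, 1, 4, 3]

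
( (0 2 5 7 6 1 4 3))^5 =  (0 1 5 3 6 2 4 7)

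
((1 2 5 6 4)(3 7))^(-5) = (3 7)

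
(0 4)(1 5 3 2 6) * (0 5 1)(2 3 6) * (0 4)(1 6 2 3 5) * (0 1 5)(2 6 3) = (0 1 3)(4 5 6)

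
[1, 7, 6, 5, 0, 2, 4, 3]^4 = [5, 2, 1, 4, 3, 0, 7, 6]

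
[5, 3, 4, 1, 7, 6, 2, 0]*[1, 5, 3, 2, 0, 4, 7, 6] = [4, 2, 0, 5, 6, 7, 3, 1]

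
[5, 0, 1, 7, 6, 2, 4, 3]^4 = [0, 1, 2, 3, 4, 5, 6, 7]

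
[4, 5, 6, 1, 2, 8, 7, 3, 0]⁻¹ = [8, 3, 4, 7, 0, 1, 2, 6, 5]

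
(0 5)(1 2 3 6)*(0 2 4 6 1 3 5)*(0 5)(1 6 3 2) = (0 5 1 4 3 6 2)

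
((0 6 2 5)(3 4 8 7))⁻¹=(0 5 2 6)(3 7 8 4)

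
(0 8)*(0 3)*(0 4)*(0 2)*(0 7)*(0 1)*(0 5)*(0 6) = (0 8 3 4 2 7 1 5 6)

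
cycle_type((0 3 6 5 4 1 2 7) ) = 8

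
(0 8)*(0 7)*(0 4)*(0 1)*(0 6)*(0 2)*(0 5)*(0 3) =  (0 8 7 4 1 6 2 5 3) 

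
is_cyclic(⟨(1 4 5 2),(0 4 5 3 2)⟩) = no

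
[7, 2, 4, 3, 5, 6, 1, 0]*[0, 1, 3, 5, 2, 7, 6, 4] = [4, 3, 2, 5, 7, 6, 1, 0]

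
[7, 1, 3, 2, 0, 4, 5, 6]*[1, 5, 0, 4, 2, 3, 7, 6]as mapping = [0→6, 1→5, 2→4, 3→0, 4→1, 5→2, 6→3, 7→7]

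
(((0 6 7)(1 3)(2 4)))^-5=(0 6 7)(1 3)(2 4)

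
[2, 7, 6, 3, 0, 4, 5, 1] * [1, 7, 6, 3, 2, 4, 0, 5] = [6, 5, 0, 3, 1, 2, 4, 7]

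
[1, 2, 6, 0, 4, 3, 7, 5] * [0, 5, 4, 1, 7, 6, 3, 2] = [5, 4, 3, 0, 7, 1, 2, 6] 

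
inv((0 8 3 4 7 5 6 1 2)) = (0 2 1 6 5 7 4 3 8)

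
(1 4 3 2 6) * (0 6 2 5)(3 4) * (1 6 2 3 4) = (0 2 3 5)(1 4)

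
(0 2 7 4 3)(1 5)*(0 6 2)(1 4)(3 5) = (1 3 6 2 7)(4 5)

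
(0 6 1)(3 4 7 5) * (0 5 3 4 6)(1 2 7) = (1 5 4)(2 7 3 6)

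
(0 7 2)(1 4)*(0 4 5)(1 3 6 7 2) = (0 2 4 3 6 7 1 5)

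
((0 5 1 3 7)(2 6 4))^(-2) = (0 3 5 7 1)(2 6 4)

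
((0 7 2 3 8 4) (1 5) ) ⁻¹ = (0 4 8 3 2 7) (1 5) 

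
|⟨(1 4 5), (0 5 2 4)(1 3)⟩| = 36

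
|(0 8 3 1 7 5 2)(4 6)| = 14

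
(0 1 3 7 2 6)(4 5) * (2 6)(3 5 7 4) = (0 1 5 3 4 7 6)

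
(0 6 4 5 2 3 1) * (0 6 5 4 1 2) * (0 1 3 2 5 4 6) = (0 4 6 3 5 1)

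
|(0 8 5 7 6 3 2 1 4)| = 9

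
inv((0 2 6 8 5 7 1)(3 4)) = (0 1 7 5 8 6 2)(3 4)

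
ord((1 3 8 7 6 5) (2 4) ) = 6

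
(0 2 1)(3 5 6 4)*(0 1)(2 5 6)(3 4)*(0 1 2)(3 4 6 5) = (0 3 5)(1 2)(4 6)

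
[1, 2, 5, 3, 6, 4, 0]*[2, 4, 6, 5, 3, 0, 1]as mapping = [0→4, 1→6, 2→0, 3→5, 4→1, 5→3, 6→2]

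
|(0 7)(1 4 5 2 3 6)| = 6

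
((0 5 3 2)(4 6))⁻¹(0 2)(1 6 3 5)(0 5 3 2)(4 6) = (0 5)(1 4 2 3)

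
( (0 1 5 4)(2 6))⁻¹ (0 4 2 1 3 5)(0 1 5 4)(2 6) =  (0 6 5 3 4 1)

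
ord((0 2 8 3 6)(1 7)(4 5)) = 10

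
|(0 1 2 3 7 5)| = 6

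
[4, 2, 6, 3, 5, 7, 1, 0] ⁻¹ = [7, 6, 1, 3, 0, 4, 2, 5] 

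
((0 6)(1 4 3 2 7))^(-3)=(0 6)(1 3 7 4 2)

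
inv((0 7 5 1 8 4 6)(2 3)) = (0 6 4 8 1 5 7)(2 3)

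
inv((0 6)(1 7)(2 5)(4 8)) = (0 6)(1 7)(2 5)(4 8)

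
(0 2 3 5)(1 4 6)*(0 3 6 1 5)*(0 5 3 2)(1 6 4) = (2 4 6 3 5)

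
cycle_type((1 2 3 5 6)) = 5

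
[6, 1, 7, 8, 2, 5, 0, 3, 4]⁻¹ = [6, 1, 4, 7, 8, 5, 0, 2, 3]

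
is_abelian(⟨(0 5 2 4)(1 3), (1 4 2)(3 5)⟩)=no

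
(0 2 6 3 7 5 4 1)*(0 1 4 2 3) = (0 3 7 5 2 6) 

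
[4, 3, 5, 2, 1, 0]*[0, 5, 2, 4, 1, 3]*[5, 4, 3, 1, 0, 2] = [4, 0, 1, 3, 2, 5]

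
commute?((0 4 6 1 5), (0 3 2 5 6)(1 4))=no:(0 4 6 1 5)*(0 3 2 5 6)(1 4)=(0 1 6 4)(2 5 3), (0 3 2 5 6)(1 4)*(0 4 6 1 5)=(0 3 2)(1 6 4 5)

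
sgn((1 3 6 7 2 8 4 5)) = -1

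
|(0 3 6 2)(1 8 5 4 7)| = 20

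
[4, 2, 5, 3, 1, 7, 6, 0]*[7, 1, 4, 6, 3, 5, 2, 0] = [3, 4, 5, 6, 1, 0, 2, 7]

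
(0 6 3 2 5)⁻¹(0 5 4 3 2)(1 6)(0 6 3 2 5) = (0 4 2 5 6)(1 3)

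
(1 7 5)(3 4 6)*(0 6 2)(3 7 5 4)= (0 6 7 4 2)(1 5)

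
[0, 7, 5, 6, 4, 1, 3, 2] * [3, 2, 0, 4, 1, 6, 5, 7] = [3, 7, 6, 5, 1, 2, 4, 0]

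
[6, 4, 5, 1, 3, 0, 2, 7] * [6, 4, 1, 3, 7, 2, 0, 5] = [0, 7, 2, 4, 3, 6, 1, 5]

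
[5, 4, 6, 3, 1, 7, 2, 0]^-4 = [7, 1, 2, 3, 4, 0, 6, 5]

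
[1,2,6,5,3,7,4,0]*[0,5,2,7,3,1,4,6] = [5,2,4,1,7,6,3,0]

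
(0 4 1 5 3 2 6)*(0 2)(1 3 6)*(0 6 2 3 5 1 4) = (2 4 5)(3 6)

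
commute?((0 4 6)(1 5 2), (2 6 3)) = no:(0 4 6)(1 5 2)*(2 6 3) = (0 4 3 2 1 5 6), (2 6 3)*(0 4 6)(1 5 2) = (0 4 6 3 1 5 2)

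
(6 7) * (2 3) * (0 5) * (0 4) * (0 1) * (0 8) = (0 5 4 1 8)(2 3)(6 7)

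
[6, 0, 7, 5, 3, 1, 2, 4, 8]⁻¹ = [1, 5, 6, 4, 7, 3, 0, 2, 8]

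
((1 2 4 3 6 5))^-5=(1 2 4 3 6 5)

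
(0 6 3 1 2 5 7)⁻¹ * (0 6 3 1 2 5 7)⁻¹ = (0 5 1 6 7 2 3)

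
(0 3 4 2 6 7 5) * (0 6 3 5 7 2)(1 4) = (0 5 6 2 3 1 4)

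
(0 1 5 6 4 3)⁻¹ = (0 3 4 6 5 1)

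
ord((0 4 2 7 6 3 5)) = 7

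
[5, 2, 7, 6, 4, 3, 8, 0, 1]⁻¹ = [7, 8, 1, 5, 4, 0, 3, 2, 6]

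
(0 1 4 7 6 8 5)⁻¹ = (0 5 8 6 7 4 1)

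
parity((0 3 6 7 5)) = even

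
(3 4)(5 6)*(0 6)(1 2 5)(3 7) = (0 6 1 2 5)(3 4 7)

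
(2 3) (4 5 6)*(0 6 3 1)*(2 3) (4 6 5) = (0 5 2 1) 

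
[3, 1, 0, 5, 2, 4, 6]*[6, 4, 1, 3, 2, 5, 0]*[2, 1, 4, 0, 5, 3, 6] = [0, 5, 6, 3, 1, 4, 2]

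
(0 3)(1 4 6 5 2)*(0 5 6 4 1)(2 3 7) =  (0 7 2)(3 5)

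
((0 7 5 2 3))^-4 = (0 7 5 2 3)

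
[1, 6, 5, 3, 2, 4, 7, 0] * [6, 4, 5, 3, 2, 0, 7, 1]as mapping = [0→4, 1→7, 2→0, 3→3, 4→5, 5→2, 6→1, 7→6]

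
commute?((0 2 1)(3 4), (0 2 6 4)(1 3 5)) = no:(0 2 1)(3 4)*(0 2 6 4)(1 3 5) = (0 6 4 5 1 2 3), (0 2 6 4)(1 3 5)*(0 2 1)(3 4) = (0 1 4 2 6 3 5)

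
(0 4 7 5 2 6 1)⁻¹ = (0 1 6 2 5 7 4)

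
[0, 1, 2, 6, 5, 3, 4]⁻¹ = [0, 1, 2, 5, 6, 4, 3]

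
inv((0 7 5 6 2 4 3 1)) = (0 1 3 4 2 6 5 7)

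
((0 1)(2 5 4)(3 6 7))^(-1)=(0 1)(2 4 5)(3 7 6)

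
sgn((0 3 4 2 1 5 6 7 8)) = 1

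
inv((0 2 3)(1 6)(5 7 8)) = (0 3 2)(1 6)(5 8 7)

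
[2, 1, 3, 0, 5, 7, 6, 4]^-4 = [3, 1, 0, 2, 7, 4, 6, 5]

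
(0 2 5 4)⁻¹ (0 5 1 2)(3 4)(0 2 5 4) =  (0 3)(1 5 2 4)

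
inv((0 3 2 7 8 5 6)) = (0 6 5 8 7 2 3)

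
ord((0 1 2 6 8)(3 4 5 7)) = 20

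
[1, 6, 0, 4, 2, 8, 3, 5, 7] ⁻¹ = [2, 0, 4, 6, 3, 7, 1, 8, 5] 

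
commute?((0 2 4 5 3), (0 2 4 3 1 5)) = no:(0 2 4 5 3)*(0 2 4 3 1 5) = (0 4)(1 5)(2 3), (0 2 4 3 1 5)*(0 2 4 5 3) = (0 4)(1 3)(2 5)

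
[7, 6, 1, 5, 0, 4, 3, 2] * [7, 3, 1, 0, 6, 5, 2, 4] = [4, 2, 3, 5, 7, 6, 0, 1]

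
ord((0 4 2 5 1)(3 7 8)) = 15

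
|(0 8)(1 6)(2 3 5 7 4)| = 10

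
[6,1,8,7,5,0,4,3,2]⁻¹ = [5,1,8,7,6,4,0,3,2]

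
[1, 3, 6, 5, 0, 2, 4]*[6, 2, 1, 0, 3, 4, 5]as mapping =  [0→2, 1→0, 2→5, 3→4, 4→6, 5→1, 6→3]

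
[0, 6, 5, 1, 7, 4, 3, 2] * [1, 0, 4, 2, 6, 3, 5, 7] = [1, 5, 3, 0, 7, 6, 2, 4]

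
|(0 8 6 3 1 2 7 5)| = 8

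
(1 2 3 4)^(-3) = (1 2 3 4)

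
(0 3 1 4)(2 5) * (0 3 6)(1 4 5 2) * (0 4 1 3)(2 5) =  (0 6 4)(1 2 5 3)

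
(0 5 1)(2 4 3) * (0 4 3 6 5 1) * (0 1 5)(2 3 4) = (0 5 1 2 4 6)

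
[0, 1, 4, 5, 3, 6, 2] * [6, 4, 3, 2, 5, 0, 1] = [6, 4, 5, 0, 2, 1, 3] 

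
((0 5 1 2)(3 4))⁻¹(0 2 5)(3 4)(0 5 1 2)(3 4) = (0 1 5)(3 4)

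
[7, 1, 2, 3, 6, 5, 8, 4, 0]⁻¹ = [8, 1, 2, 3, 7, 5, 4, 0, 6]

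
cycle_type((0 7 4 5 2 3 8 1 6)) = 9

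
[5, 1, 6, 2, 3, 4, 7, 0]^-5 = [4, 1, 7, 6, 2, 3, 0, 5]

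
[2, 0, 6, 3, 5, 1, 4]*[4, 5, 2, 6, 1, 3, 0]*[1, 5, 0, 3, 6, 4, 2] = [0, 6, 1, 2, 3, 4, 5]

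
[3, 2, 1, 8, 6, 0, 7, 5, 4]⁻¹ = [5, 2, 1, 0, 8, 7, 4, 6, 3]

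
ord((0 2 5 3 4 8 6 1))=8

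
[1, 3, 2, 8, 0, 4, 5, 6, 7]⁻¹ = [4, 0, 2, 1, 5, 6, 7, 8, 3]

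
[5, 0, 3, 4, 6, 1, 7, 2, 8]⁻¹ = [1, 5, 7, 2, 3, 0, 4, 6, 8]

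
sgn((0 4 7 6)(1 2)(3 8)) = -1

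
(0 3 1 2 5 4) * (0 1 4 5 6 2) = (0 3 4 1) (2 6) 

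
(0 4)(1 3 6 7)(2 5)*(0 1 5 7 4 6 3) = (0 6 4 1)(2 7 5)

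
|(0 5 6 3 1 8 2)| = 7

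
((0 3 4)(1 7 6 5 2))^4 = (0 3 4)(1 2 5 6 7)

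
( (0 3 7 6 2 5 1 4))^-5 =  (0 6 1 3 2 4 7 5)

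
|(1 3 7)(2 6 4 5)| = 12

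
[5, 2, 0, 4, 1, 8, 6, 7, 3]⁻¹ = [2, 4, 1, 8, 3, 0, 6, 7, 5]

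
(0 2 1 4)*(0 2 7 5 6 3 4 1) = (0 7 5 6 3 4 2)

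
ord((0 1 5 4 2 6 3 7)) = 8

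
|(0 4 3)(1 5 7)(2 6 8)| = 3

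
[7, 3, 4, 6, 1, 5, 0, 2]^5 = [3, 2, 0, 4, 7, 5, 1, 6]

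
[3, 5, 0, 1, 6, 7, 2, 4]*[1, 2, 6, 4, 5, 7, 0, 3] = [4, 7, 1, 2, 0, 3, 6, 5]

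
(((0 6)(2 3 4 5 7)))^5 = (0 6)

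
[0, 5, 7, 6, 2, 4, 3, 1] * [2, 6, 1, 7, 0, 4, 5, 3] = [2, 4, 3, 5, 1, 0, 7, 6]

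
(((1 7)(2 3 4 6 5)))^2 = (2 4 5 3 6)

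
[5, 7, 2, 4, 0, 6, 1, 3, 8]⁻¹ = [4, 6, 2, 7, 3, 0, 5, 1, 8]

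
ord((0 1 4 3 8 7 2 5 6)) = 9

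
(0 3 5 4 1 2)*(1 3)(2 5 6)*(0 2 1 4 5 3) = (0 4)(1 3 6)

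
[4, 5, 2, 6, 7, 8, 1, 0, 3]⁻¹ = [7, 6, 2, 8, 0, 1, 3, 4, 5]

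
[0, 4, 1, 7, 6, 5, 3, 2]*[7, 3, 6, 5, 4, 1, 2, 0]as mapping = [0→7, 1→4, 2→3, 3→0, 4→2, 5→1, 6→5, 7→6]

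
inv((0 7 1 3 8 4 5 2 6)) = (0 6 2 5 4 8 3 1 7)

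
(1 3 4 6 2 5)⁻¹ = (1 5 2 6 4 3)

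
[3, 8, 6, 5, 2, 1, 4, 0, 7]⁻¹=[7, 5, 4, 0, 6, 3, 2, 8, 1]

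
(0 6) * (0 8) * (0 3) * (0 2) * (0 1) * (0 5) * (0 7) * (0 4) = (0 6 8 3 2 1 5 7 4)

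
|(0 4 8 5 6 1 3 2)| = 8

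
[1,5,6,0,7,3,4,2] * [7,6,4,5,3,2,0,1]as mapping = [0→6,1→2,2→0,3→7,4→1,5→5,6→3,7→4]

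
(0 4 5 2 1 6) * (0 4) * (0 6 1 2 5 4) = (0 6)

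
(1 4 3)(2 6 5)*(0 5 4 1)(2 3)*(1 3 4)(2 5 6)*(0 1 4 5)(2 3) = (0 6 4)(1 2 3)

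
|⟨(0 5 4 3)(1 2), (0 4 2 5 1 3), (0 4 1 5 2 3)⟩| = 720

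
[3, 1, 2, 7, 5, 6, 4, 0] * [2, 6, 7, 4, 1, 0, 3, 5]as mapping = [0→4, 1→6, 2→7, 3→5, 4→0, 5→3, 6→1, 7→2]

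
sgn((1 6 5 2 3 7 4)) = 1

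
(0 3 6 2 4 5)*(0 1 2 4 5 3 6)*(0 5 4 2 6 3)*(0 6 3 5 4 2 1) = (0 5) (1 3 4 6) 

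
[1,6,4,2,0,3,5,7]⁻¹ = [4,0,3,5,2,6,1,7]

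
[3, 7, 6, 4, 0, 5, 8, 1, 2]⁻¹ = [4, 7, 8, 0, 3, 5, 2, 1, 6]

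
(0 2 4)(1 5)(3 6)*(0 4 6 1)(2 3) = (0 3 1 5)(2 6)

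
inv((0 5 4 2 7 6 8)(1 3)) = (0 8 6 7 2 4 5)(1 3)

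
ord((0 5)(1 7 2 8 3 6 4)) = 14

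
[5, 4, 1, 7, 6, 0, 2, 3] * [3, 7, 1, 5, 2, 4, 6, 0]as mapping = [0→4, 1→2, 2→7, 3→0, 4→6, 5→3, 6→1, 7→5]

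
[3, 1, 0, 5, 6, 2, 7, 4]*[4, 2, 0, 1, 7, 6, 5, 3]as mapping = [0→1, 1→2, 2→4, 3→6, 4→5, 5→0, 6→3, 7→7]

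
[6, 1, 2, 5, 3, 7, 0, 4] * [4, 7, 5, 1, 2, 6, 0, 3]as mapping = [0→0, 1→7, 2→5, 3→6, 4→1, 5→3, 6→4, 7→2]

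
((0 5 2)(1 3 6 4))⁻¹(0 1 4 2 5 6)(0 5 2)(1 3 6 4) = (0 2 4 5 3 1)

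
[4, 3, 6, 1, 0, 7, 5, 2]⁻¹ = [4, 3, 7, 1, 0, 6, 2, 5]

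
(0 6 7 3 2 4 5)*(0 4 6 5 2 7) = (0 5 4 2 6)(3 7)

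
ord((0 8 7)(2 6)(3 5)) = 6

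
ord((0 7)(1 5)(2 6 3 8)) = 4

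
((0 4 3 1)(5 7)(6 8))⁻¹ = (0 1 3 4)(5 7)(6 8)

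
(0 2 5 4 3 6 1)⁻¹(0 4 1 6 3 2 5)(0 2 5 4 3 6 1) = (0 1 6 5 4 2 3)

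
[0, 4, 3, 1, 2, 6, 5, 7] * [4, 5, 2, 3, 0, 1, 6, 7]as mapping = [0→4, 1→0, 2→3, 3→5, 4→2, 5→6, 6→1, 7→7]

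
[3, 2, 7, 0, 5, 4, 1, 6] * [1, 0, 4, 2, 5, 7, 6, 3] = [2, 4, 3, 1, 7, 5, 0, 6]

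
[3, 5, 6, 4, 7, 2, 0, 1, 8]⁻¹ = [6, 7, 5, 0, 3, 1, 2, 4, 8]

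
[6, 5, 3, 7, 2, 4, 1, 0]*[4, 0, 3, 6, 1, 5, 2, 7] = [2, 5, 6, 7, 3, 1, 0, 4]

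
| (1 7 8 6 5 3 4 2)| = 8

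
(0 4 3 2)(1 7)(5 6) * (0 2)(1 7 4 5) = (0 5 6 1 4 3)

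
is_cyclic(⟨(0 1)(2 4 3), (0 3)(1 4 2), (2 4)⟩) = no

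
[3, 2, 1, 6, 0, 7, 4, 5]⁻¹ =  [4, 2, 1, 0, 6, 7, 3, 5]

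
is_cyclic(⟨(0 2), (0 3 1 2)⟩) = no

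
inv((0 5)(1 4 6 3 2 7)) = (0 5)(1 7 2 3 6 4)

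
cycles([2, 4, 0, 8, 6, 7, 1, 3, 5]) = (0 2)(1 4 6)(3 8 5 7)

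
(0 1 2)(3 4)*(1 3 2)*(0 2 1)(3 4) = (0 4 1)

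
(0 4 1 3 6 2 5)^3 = (0 3 5 1 2 4 6)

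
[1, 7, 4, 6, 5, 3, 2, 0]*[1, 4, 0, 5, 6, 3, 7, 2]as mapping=[0→4, 1→2, 2→6, 3→7, 4→3, 5→5, 6→0, 7→1]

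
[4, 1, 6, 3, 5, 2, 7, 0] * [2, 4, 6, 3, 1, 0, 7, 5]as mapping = [0→1, 1→4, 2→7, 3→3, 4→0, 5→6, 6→5, 7→2]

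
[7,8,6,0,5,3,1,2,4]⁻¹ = [3,6,7,5,8,4,2,0,1]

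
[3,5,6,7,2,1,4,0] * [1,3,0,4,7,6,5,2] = [4,6,5,2,0,3,7,1]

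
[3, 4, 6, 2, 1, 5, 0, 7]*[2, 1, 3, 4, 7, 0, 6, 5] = [4, 7, 6, 3, 1, 0, 2, 5]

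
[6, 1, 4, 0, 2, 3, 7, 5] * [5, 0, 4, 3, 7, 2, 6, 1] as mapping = [0→6, 1→0, 2→7, 3→5, 4→4, 5→3, 6→1, 7→2] 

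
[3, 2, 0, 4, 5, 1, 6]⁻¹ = [2, 5, 1, 0, 3, 4, 6]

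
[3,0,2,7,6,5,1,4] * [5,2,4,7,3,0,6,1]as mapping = [0→7,1→5,2→4,3→1,4→6,5→0,6→2,7→3]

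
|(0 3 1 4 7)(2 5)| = 10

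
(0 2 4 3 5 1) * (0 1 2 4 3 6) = (0 4 6)(2 3 5)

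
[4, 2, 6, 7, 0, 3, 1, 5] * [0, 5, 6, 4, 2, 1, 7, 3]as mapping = [0→2, 1→6, 2→7, 3→3, 4→0, 5→4, 6→5, 7→1]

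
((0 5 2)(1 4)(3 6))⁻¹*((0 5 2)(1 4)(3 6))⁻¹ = (0 5 2)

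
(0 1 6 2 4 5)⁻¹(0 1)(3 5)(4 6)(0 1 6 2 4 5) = (0 3)(1 6)(2 5)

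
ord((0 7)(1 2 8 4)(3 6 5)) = 12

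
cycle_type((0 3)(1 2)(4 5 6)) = 2^2.3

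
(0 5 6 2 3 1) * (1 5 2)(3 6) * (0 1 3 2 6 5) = (0 6 3)(2 5)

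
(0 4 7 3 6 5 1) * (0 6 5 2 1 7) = (0 4)(1 6 2)(3 5 7)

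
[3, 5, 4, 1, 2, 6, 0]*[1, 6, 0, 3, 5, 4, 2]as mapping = [0→3, 1→4, 2→5, 3→6, 4→0, 5→2, 6→1]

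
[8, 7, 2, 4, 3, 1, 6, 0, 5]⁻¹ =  [7, 5, 2, 4, 3, 8, 6, 1, 0]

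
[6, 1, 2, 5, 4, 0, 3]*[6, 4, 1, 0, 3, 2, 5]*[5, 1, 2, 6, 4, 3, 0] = [3, 4, 1, 2, 6, 0, 5]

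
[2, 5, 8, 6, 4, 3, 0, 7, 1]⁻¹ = [6, 8, 0, 5, 4, 1, 3, 7, 2]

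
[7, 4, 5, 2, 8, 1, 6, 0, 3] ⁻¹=[7, 5, 3, 8, 1, 2, 6, 0, 4] 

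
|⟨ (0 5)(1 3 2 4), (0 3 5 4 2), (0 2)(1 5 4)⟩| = 720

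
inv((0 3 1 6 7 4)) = (0 4 7 6 1 3)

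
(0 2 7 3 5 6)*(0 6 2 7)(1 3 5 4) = (0 7 5 2)(1 3 4)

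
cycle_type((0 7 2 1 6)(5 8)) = 2.5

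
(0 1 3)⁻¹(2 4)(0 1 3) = (2 4)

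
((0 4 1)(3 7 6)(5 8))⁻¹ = (0 1 4)(3 6 7)(5 8)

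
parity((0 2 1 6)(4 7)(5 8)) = odd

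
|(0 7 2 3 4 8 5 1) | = 8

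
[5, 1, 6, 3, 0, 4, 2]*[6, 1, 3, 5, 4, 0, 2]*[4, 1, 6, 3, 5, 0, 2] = [4, 1, 6, 0, 2, 5, 3]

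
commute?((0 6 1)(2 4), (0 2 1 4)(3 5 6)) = no:(0 6 1)(2 4)*(0 2 1 4)(3 5 6) = (0 3 5 6 4 1 2), (0 2 1 4)(3 5 6)*(0 6 1)(2 4) = (0 4 6 3 5 1 2)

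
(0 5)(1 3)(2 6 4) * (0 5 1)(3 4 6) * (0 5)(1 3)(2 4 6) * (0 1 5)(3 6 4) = (0 6 2 5 1 4 3)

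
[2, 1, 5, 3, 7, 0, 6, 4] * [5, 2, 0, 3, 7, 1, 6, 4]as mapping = [0→0, 1→2, 2→1, 3→3, 4→4, 5→5, 6→6, 7→7]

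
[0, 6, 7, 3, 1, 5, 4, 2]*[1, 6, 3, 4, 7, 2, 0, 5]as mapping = [0→1, 1→0, 2→5, 3→4, 4→6, 5→2, 6→7, 7→3]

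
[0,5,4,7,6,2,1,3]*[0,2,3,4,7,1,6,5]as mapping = [0→0,1→1,2→7,3→5,4→6,5→3,6→2,7→4]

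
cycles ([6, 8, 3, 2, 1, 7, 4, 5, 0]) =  (0 6 4 1 8)(2 3)(5 7)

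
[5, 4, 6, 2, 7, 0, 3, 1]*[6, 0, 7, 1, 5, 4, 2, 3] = [4, 5, 2, 7, 3, 6, 1, 0]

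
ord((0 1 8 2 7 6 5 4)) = 8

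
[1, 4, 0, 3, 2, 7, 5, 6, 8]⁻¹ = [2, 0, 4, 3, 1, 6, 7, 5, 8]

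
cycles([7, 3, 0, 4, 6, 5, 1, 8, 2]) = (0 7 8 2)(1 3 4 6)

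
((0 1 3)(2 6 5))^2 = (0 3 1)(2 5 6)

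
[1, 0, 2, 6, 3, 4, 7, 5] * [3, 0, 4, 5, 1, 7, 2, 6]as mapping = [0→0, 1→3, 2→4, 3→2, 4→5, 5→1, 6→6, 7→7]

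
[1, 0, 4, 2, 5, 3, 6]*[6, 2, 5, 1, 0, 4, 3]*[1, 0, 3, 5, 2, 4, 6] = [3, 6, 1, 4, 2, 0, 5]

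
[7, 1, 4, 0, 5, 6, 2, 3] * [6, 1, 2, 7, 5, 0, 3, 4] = [4, 1, 5, 6, 0, 3, 2, 7]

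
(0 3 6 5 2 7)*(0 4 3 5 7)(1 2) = (0 5 1 2)(3 6 7 4)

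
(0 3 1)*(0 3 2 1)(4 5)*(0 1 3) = (0 2 3 1)(4 5)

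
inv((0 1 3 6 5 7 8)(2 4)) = (0 8 7 5 6 3 1)(2 4)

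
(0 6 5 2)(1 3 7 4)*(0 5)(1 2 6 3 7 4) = (0 3 4 2 5 6)(1 7)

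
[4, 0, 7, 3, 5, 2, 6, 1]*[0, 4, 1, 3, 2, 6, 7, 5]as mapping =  [0→2, 1→0, 2→5, 3→3, 4→6, 5→1, 6→7, 7→4]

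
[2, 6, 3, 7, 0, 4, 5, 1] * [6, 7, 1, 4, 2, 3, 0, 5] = [1, 0, 4, 5, 6, 2, 3, 7]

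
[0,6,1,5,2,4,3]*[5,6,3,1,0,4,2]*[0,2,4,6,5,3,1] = [3,4,1,5,6,0,2]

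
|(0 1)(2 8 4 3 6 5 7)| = 14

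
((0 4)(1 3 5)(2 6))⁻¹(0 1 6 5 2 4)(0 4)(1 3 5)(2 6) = (0 4 3 2 1 6)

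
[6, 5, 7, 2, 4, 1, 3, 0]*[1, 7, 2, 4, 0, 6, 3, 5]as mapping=[0→3, 1→6, 2→5, 3→2, 4→0, 5→7, 6→4, 7→1]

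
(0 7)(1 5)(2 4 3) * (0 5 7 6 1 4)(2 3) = (0 6 1 7 5 4 2)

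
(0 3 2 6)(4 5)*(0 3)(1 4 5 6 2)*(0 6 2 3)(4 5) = (0 6)(1 5 4 2 3)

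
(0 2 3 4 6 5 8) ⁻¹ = (0 8 5 6 4 3 2) 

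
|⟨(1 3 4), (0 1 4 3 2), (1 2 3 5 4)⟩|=360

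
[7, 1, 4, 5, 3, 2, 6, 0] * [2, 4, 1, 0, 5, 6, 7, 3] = [3, 4, 5, 6, 0, 1, 7, 2]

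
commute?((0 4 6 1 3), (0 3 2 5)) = no:(0 4 6 1 3)*(0 3 2 5) = (0 4 6 1 2 5), (0 3 2 5)*(0 4 6 1 3) = (1 3 2 5 4 6)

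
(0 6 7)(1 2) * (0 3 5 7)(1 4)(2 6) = (0 2 4 1 6)(3 5 7)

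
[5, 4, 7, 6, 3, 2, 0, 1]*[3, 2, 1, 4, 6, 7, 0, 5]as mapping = [0→7, 1→6, 2→5, 3→0, 4→4, 5→1, 6→3, 7→2]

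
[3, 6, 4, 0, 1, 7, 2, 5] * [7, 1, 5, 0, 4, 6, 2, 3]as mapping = [0→0, 1→2, 2→4, 3→7, 4→1, 5→3, 6→5, 7→6]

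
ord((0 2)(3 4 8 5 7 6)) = 6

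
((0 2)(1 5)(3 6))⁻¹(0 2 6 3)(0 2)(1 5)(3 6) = (0 3 6 2)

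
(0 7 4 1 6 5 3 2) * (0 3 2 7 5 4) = (0 5 2 3 7)(1 6 4)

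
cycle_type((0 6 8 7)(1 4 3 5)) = 4^2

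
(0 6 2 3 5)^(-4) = (0 6 2 3 5)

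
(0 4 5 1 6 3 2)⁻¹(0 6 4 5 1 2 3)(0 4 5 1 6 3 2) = (0 2 4 3 5 1 6)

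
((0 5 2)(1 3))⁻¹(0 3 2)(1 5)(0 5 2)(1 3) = (0 5 1)(2 3)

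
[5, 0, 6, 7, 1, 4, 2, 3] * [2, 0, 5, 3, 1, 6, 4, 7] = [6, 2, 4, 7, 0, 1, 5, 3]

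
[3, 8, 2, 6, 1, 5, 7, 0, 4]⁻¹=[7, 4, 2, 0, 8, 5, 3, 6, 1]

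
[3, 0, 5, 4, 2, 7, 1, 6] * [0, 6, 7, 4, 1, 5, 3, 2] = [4, 0, 5, 1, 7, 2, 6, 3]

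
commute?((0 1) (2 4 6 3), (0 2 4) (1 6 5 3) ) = no:(0 1) (2 4 6 3)*(0 2 4) (1 6 5 3) = (0 6 1 2) (3 4 5), (0 2 4) (1 6 5 3)*(0 1) (2 4 6 3) = (0 4 1 3) (2 6 5) 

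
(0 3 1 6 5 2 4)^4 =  (0 5 3 2 1 4 6)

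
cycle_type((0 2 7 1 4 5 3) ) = 7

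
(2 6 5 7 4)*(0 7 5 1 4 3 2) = (0 7 3 2 6 1 4)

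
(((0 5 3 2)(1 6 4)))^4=(1 6 4)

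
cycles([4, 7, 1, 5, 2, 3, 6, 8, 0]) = (0 4 2 1 7 8)(3 5)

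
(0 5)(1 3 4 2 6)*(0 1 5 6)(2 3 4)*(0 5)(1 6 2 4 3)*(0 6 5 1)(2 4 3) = (0 4)(1 2)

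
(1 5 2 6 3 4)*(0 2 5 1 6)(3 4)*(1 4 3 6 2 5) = (0 5 1 4 2)(3 6)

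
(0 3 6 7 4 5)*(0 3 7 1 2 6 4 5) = (0 7 5 3 4)(1 2 6)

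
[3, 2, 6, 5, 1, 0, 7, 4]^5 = [5, 1, 2, 0, 4, 3, 6, 7]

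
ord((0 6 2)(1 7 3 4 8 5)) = 6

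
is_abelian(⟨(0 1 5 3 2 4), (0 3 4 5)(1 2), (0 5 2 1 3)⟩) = no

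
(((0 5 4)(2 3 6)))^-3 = ()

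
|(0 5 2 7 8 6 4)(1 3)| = 14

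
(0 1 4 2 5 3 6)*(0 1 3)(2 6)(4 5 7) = (0 3 2 7 4 6 1 5)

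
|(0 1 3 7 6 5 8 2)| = 8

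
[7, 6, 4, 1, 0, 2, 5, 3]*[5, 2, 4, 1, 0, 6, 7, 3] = [3, 7, 0, 2, 5, 4, 6, 1]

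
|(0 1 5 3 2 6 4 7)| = 8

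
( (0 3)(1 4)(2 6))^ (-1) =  (0 3)(1 4)(2 6)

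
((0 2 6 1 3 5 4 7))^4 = (0 3)(1 7)(2 5)(4 6)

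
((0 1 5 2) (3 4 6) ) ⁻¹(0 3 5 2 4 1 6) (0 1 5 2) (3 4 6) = (0 6 5 3 1 4 2) 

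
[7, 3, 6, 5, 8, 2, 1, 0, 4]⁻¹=[7, 6, 5, 1, 8, 3, 2, 0, 4]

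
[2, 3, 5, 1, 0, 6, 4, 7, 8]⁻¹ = [4, 3, 0, 1, 6, 2, 5, 7, 8]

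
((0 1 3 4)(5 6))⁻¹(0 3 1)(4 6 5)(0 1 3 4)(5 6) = (0 5 6)(1 4 3)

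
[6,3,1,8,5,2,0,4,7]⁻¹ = [6,2,5,1,7,4,0,8,3]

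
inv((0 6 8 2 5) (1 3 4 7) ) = (0 5 2 8 6) (1 7 4 3) 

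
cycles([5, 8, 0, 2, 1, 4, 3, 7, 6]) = (0 5 4 1 8 6 3 2)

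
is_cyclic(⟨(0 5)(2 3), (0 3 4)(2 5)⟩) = no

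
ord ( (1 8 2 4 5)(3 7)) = 10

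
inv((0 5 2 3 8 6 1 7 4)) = (0 4 7 1 6 8 3 2 5)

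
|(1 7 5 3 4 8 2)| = 7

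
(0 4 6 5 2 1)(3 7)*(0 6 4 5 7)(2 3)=(0 5 3)(1 6 7 2)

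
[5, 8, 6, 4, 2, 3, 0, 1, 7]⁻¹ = [6, 7, 4, 5, 3, 0, 2, 8, 1]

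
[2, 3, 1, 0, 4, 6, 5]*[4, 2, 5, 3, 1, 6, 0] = [5, 3, 2, 4, 1, 0, 6]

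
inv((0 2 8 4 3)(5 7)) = (0 3 4 8 2)(5 7)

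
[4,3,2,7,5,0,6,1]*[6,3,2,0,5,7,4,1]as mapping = [0→5,1→0,2→2,3→1,4→7,5→6,6→4,7→3]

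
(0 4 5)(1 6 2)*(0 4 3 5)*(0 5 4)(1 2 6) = (0 3 4 5)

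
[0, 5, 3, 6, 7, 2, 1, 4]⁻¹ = [0, 6, 5, 2, 7, 1, 3, 4]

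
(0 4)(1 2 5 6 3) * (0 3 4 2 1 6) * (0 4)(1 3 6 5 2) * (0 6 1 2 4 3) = (0 2 4 1)(3 5)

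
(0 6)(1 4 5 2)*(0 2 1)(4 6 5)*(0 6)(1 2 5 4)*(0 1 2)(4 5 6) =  (0 5)(2 4)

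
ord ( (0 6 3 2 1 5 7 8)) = 8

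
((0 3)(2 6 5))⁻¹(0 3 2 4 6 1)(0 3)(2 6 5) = (0 6 4 5 1 3)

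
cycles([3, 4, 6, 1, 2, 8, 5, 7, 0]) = (0 3 1 4 2 6 5 8)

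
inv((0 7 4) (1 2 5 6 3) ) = (0 4 7) (1 3 6 5 2) 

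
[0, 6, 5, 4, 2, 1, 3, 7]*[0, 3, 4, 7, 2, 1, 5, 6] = [0, 5, 1, 2, 4, 3, 7, 6]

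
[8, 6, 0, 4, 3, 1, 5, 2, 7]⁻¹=[2, 5, 7, 4, 3, 6, 1, 8, 0]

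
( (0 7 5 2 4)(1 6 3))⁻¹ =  (0 4 2 5 7)(1 3 6)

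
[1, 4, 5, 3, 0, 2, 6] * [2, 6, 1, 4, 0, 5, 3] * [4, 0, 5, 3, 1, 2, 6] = [6, 4, 2, 1, 5, 0, 3]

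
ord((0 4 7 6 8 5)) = 6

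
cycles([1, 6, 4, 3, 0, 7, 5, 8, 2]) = (0 1 6 5 7 8 2 4)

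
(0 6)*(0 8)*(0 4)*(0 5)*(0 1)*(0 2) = (0 6 8 4 5 1 2)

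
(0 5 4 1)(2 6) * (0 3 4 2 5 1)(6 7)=(0 1 3 4)(2 7 6 5)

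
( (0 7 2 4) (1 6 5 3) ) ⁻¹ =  (0 4 2 7) (1 3 5 6) 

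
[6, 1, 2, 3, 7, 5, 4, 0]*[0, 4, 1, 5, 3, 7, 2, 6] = [2, 4, 1, 5, 6, 7, 3, 0]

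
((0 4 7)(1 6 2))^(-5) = (0 4 7)(1 6 2)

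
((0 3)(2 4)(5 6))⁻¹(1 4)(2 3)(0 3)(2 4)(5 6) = (0 4)(1 2)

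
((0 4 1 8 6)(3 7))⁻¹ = (0 6 8 1 4)(3 7)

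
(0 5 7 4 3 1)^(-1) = (0 1 3 4 7 5)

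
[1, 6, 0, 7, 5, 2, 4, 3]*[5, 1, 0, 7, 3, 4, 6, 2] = [1, 6, 5, 2, 4, 0, 3, 7]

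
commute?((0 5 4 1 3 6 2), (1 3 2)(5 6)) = no:(0 5 4 1 3 6 2) * (1 3 2)(5 6) = (0 6 1 2)(3 5 4), (1 3 2)(5 6) * (0 5 4 1 3 6 2) = (0 5 2 3)(1 6 4)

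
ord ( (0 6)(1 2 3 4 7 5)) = 6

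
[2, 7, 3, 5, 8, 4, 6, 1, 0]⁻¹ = [8, 7, 0, 2, 5, 3, 6, 1, 4]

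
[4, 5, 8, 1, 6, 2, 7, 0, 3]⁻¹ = [7, 3, 5, 8, 0, 1, 4, 6, 2]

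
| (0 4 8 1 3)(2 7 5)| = 15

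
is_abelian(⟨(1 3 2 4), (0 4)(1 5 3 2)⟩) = no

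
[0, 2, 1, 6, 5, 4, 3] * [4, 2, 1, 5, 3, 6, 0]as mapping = [0→4, 1→1, 2→2, 3→0, 4→6, 5→3, 6→5]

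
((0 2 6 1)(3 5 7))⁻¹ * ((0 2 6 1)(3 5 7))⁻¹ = (0 6)(1 2)(3 5 7)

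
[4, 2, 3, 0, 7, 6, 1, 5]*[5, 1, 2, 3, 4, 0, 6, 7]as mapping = [0→4, 1→2, 2→3, 3→5, 4→7, 5→6, 6→1, 7→0]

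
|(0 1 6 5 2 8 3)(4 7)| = 14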